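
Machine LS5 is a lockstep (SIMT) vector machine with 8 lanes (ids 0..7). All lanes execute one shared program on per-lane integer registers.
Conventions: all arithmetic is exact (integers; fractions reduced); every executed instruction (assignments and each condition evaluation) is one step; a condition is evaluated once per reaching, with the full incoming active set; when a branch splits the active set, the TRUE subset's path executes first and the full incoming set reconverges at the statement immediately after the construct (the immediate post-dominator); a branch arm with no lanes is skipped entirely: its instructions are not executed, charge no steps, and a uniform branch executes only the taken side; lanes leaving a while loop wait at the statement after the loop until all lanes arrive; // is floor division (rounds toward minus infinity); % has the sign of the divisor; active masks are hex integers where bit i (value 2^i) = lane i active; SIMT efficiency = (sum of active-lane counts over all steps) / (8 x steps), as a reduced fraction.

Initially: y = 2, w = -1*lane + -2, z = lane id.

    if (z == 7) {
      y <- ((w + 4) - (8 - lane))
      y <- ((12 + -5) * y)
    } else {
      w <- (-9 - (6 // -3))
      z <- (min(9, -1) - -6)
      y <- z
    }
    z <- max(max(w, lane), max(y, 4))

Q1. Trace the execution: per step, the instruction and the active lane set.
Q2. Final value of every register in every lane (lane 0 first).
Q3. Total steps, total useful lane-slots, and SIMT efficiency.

step 0: eval (z == 7)                0xff
step 1: y <- ((w + 4) - (8 - lane))  0x80
step 2: y <- ((12 + -5) * y)         0x80
step 3: w <- (-9 - (6 // -3))        0x7f
step 4: z <- (min(9, -1) - -6)       0x7f
step 5: y <- z                       0x7f
step 6: z <- max(max(w, lane), max(y, 4)) 0xff

Answer: 7 steps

y: 5,5,5,5,5,5,5,-42
w: -7,-7,-7,-7,-7,-7,-7,-9
z: 5,5,5,5,5,5,6,7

steps = 7; useful = 39; efficiency = 39/56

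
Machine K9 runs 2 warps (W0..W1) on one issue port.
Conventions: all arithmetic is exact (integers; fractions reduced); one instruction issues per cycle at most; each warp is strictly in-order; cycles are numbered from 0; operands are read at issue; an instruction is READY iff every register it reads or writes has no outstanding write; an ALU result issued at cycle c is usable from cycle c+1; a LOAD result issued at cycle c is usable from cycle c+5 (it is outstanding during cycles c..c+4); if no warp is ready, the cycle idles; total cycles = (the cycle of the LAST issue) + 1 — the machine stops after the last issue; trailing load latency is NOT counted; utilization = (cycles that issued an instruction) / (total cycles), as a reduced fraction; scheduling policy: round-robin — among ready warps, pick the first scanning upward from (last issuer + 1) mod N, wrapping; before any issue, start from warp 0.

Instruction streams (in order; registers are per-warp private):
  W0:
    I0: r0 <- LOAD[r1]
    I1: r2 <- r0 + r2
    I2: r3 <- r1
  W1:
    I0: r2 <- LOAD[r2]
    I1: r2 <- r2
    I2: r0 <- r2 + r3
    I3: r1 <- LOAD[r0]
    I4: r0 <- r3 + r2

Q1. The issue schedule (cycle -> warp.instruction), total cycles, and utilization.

cycle 0: W0.I0
cycle 1: W1.I0
cycle 2: idle
cycle 3: idle
cycle 4: idle
cycle 5: W0.I1
cycle 6: W1.I1
cycle 7: W0.I2
cycle 8: W1.I2
cycle 9: W1.I3
cycle 10: W1.I4

Answer: 11 cycles, utilization 8/11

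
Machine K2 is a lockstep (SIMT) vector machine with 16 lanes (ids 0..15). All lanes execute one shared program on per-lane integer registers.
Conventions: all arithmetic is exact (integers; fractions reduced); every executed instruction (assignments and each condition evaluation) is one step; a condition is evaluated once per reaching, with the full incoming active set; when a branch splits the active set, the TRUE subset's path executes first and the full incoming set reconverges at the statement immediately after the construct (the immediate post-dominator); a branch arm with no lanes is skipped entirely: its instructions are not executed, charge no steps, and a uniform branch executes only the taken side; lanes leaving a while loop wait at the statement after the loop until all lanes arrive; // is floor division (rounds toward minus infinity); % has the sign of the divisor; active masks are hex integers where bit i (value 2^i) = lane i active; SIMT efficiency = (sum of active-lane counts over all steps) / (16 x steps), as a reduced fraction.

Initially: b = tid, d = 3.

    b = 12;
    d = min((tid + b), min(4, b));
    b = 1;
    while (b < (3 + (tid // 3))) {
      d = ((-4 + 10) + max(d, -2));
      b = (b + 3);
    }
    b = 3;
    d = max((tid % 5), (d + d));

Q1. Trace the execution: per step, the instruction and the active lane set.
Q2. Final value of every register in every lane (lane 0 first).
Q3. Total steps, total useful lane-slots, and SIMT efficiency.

step 0: b <- 12                      0xffff
step 1: d <- min((tid + b), min(4, b)) 0xffff
step 2: b <- 1                       0xffff
step 3: eval (b < (3 + (tid // 3)))  0xffff
step 4: d <- ((-4 + 10) + max(d, -2)) 0xffff
step 5: b <- (b + 3)                 0xffff
step 6: eval (b < (3 + (tid // 3)))  0xffff
step 7: d <- ((-4 + 10) + max(d, -2)) 0xffc0
step 8: b <- (b + 3)                 0xffc0
step 9: eval (b < (3 + (tid // 3)))  0xffc0
step 10: d <- ((-4 + 10) + max(d, -2)) 0x8000
step 11: b <- (b + 3)                 0x8000
step 12: eval (b < (3 + (tid // 3)))  0x8000
step 13: b <- 3                       0xffff
step 14: d <- max((tid % 5), (d + d)) 0xffff

Answer: 15 steps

b: 3,3,3,3,3,3,3,3,3,3,3,3,3,3,3,3
d: 20,20,20,20,20,20,32,32,32,32,32,32,32,32,32,44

steps = 15; useful = 177; efficiency = 177/240 = 59/80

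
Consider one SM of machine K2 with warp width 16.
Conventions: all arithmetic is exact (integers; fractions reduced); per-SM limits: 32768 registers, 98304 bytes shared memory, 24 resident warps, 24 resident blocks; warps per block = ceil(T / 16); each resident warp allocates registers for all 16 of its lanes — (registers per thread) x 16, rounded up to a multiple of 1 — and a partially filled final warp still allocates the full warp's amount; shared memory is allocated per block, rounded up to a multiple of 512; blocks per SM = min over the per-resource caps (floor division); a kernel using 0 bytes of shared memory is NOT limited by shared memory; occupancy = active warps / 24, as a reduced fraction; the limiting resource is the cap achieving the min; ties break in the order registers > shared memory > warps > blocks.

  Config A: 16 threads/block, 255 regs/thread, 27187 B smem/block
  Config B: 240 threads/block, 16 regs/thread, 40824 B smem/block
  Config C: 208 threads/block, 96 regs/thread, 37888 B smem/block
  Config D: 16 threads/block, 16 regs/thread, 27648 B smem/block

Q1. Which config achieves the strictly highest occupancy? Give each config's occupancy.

occupancies: A 1/8, B 5/8, C 13/24, D 1/8

Answer: B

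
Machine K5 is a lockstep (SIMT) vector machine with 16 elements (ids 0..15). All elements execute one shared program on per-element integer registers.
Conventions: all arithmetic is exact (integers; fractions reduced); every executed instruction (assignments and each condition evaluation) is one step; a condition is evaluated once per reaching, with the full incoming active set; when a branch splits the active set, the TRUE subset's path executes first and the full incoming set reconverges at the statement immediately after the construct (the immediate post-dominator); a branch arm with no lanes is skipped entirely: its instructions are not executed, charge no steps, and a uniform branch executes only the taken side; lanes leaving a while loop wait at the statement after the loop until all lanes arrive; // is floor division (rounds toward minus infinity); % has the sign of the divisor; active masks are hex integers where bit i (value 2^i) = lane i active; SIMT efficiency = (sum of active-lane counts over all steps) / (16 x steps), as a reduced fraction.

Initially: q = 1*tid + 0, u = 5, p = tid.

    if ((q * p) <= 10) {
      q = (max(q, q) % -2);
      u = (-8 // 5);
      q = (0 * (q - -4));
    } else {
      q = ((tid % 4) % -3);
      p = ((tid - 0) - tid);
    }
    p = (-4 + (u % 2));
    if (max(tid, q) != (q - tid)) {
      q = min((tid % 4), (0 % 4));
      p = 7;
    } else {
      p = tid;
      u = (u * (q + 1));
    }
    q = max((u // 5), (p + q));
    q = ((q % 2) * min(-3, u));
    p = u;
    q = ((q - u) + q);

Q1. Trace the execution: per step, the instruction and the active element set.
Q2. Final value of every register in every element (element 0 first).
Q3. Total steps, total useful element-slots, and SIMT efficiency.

step 0: eval ((q * p) <= 10)         0xffff
step 1: q <- (max(q, q) % -2)        0x000f
step 2: u <- (-8 // 5)               0x000f
step 3: q <- (0 * (q - -4))          0x000f
step 4: q <- ((tid % 4) % -3)        0xfff0
step 5: p <- ((tid - 0) - tid)       0xfff0
step 6: p <- (-4 + (u % 2))          0xffff
step 7: eval (max(tid, q) != (q - tid)) 0xffff
step 8: q <- min((tid % 4), (0 % 4)) 0xfffe
step 9: p <- 7                       0xfffe
step 10: p <- tid                     0x0001
step 11: u <- (u * (q + 1))           0x0001
step 12: q <- max((u // 5), (p + q))  0xffff
step 13: q <- ((q % 2) * min(-3, u))  0xffff
step 14: p <- u                       0xffff
step 15: q <- ((q - u) + q)           0xffff

Answer: 16 steps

q: 2,-4,-4,-4,-11,-11,-11,-11,-11,-11,-11,-11,-11,-11,-11,-11
u: -2,-2,-2,-2,5,5,5,5,5,5,5,5,5,5,5,5
p: -2,-2,-2,-2,5,5,5,5,5,5,5,5,5,5,5,5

steps = 16; useful = 180; efficiency = 180/256 = 45/64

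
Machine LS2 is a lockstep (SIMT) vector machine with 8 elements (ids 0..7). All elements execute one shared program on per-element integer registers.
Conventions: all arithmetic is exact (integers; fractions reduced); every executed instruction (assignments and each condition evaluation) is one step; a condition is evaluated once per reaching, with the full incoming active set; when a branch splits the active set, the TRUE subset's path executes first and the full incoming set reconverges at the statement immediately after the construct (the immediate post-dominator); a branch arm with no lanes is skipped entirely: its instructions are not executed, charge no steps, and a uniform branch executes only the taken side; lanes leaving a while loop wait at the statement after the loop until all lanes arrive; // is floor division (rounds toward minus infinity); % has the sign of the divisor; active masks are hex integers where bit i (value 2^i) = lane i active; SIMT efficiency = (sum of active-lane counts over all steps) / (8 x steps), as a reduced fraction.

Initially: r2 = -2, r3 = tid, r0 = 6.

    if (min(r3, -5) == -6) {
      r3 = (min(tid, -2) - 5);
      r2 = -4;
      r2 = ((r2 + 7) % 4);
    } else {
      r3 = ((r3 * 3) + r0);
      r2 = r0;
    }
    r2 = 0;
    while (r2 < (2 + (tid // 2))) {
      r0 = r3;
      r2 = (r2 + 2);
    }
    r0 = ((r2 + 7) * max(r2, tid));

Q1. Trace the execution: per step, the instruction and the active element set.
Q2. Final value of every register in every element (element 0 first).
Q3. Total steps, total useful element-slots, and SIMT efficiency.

step 0: eval (min(r3, -5) == -6)     0xff
step 1: r3 <- ((r3 * 3) + r0)        0xff
step 2: r2 <- r0                     0xff
step 3: r2 <- 0                      0xff
step 4: eval (r2 < (2 + (tid // 2))) 0xff
step 5: r0 <- r3                     0xff
step 6: r2 <- (r2 + 2)               0xff
step 7: eval (r2 < (2 + (tid // 2))) 0xff
step 8: r0 <- r3                     0xfc
step 9: r2 <- (r2 + 2)               0xfc
step 10: eval (r2 < (2 + (tid // 2))) 0xfc
step 11: r0 <- r3                     0xc0
step 12: r2 <- (r2 + 2)               0xc0
step 13: eval (r2 < (2 + (tid // 2))) 0xc0
step 14: r0 <- ((r2 + 7) * max(r2, tid)) 0xff

Answer: 15 steps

r2: 2,2,4,4,4,4,6,6
r3: 6,9,12,15,18,21,24,27
r0: 18,18,44,44,44,55,78,91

steps = 15; useful = 96; efficiency = 96/120 = 4/5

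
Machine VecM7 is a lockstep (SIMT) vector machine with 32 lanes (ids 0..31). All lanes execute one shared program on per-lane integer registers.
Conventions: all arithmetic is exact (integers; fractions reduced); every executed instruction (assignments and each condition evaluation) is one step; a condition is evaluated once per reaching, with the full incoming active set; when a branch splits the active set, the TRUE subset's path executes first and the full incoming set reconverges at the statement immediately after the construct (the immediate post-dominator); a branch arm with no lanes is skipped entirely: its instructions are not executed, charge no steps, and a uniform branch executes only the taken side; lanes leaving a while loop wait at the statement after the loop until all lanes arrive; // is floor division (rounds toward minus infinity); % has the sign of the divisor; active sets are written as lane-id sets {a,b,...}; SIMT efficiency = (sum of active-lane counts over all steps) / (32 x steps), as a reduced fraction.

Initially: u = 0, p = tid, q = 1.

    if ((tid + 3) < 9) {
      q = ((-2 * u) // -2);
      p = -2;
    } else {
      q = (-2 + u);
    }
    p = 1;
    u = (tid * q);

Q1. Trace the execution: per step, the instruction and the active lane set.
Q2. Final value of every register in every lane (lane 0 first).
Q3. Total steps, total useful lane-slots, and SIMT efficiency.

step 0: eval ((tid + 3) < 9)         {0,1,2,3,4,5,6,7,8,9,10,11,12,13,14,15,16,17,18,19,20,21,22,23,24,25,26,27,28,29,30,31}
step 1: q <- ((-2 * u) // -2)        {0,1,2,3,4,5}
step 2: p <- -2                      {0,1,2,3,4,5}
step 3: q <- (-2 + u)                {6,7,8,9,10,11,12,13,14,15,16,17,18,19,20,21,22,23,24,25,26,27,28,29,30,31}
step 4: p <- 1                       {0,1,2,3,4,5,6,7,8,9,10,11,12,13,14,15,16,17,18,19,20,21,22,23,24,25,26,27,28,29,30,31}
step 5: u <- (tid * q)               {0,1,2,3,4,5,6,7,8,9,10,11,12,13,14,15,16,17,18,19,20,21,22,23,24,25,26,27,28,29,30,31}

Answer: 6 steps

u: 0,0,0,0,0,0,-12,-14,-16,-18,-20,-22,-24,-26,-28,-30,-32,-34,-36,-38,-40,-42,-44,-46,-48,-50,-52,-54,-56,-58,-60,-62
p: 1,1,1,1,1,1,1,1,1,1,1,1,1,1,1,1,1,1,1,1,1,1,1,1,1,1,1,1,1,1,1,1
q: 0,0,0,0,0,0,-2,-2,-2,-2,-2,-2,-2,-2,-2,-2,-2,-2,-2,-2,-2,-2,-2,-2,-2,-2,-2,-2,-2,-2,-2,-2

steps = 6; useful = 134; efficiency = 134/192 = 67/96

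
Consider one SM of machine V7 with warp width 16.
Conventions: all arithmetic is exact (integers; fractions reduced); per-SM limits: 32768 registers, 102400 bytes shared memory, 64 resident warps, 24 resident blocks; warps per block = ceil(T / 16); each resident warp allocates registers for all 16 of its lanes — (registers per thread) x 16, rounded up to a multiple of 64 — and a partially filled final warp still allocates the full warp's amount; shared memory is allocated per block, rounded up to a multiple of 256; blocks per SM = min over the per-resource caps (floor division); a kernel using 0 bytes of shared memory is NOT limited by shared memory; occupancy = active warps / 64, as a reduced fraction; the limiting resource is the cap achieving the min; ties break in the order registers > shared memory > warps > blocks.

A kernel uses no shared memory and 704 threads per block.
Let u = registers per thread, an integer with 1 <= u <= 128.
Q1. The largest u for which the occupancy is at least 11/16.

Answer: u = 44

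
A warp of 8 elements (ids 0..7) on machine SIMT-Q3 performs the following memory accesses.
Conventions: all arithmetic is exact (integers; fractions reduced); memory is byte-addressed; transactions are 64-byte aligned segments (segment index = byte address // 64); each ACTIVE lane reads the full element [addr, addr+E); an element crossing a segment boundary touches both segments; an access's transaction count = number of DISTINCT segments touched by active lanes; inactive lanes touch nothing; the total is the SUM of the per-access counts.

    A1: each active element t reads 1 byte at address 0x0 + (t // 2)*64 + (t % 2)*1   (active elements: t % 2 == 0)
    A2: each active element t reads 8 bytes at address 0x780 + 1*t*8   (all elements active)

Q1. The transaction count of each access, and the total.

A1: 4 transactions
A2: 1 transaction

Answer: 4,1; total 5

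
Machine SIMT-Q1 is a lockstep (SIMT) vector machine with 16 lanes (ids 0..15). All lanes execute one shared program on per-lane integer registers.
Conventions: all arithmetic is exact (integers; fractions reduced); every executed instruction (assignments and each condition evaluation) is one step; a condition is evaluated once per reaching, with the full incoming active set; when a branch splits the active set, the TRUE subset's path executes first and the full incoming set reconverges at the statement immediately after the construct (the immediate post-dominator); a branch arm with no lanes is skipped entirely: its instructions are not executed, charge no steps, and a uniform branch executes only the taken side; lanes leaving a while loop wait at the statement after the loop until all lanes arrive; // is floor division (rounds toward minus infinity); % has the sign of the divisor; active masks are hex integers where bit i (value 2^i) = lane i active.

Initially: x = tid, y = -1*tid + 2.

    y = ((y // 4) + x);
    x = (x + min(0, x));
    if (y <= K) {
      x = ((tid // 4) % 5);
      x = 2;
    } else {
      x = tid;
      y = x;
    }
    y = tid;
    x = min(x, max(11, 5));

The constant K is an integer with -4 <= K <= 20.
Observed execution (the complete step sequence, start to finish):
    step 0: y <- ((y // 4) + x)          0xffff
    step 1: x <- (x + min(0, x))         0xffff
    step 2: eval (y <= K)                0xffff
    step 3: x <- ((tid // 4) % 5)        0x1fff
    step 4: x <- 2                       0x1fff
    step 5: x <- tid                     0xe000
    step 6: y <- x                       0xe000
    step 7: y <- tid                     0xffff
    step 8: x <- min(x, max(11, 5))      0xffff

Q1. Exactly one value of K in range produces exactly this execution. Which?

Answer: K = 9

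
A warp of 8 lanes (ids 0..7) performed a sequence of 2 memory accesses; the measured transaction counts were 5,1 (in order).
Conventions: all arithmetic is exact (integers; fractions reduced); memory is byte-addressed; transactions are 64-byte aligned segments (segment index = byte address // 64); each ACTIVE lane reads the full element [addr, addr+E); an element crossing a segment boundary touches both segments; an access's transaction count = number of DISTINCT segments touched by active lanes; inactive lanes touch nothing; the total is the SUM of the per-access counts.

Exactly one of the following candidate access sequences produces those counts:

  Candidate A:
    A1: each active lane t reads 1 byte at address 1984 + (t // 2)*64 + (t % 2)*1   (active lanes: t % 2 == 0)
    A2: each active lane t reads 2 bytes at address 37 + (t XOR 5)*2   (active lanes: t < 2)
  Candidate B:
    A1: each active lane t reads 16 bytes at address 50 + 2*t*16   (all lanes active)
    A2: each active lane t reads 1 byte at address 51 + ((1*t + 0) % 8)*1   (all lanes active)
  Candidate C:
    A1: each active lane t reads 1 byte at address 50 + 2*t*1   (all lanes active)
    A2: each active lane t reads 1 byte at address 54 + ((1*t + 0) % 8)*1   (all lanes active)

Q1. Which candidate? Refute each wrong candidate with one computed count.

A: A1 gives 4 transactions, not 5
C: A1 gives 2 transactions, not 5
B: all counts match (5,1)

Answer: B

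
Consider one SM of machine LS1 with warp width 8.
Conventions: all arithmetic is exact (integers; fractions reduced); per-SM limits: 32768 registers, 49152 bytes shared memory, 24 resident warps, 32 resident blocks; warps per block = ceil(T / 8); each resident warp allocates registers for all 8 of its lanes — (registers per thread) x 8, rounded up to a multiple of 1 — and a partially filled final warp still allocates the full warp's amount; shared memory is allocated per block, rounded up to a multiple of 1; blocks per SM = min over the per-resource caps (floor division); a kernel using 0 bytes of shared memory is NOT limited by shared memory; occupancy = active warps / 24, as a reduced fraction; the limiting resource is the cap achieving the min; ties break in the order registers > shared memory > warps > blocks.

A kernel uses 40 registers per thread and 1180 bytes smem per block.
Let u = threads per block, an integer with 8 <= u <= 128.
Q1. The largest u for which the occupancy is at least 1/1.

Answer: u = 96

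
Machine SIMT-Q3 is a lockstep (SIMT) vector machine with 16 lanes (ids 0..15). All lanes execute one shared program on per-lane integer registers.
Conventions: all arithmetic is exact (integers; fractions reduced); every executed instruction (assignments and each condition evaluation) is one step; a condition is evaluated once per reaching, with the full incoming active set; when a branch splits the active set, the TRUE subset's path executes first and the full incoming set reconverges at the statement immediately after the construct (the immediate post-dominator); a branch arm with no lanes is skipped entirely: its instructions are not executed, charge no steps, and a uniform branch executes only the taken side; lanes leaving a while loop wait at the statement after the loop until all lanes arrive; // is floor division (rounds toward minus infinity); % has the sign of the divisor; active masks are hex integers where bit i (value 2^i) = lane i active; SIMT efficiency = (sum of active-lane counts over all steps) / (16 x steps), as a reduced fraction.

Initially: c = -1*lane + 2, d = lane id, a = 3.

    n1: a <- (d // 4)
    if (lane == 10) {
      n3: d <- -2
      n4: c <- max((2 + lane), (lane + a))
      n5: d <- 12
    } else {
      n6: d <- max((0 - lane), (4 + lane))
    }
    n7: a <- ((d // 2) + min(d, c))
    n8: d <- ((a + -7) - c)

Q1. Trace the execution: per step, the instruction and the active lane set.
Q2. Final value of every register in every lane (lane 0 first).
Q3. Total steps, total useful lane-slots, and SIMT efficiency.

step 0: a <- (d // 4)                0xffff
step 1: eval (lane == 10)            0xffff
step 2: d <- -2                      0x0400
step 3: c <- max((2 + lane), (lane + a)) 0x0400
step 4: d <- 12                      0x0400
step 5: d <- max((0 - lane), (4 + lane)) 0xfbff
step 6: a <- ((d // 2) + min(d, c))  0xffff
step 7: d <- ((a + -7) - c)          0xffff

Answer: 8 steps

c: 2,1,0,-1,-2,-3,-4,-5,-6,-7,12,-9,-10,-11,-12,-13
d: -5,-5,-4,-4,-3,-3,-2,-2,-1,-1,-1,0,1,1,2,2
a: 4,3,3,2,2,1,1,0,0,-1,18,-2,-2,-3,-3,-4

steps = 8; useful = 82; efficiency = 82/128 = 41/64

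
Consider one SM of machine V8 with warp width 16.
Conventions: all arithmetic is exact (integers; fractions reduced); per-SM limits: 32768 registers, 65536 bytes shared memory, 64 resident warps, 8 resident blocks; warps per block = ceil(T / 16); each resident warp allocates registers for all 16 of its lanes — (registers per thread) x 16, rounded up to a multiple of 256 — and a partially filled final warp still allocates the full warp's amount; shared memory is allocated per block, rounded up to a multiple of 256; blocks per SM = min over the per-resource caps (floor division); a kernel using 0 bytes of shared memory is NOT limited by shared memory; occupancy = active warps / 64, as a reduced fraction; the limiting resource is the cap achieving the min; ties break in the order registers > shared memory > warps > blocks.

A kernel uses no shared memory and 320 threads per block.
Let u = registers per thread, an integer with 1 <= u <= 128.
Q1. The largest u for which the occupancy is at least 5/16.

Answer: u = 96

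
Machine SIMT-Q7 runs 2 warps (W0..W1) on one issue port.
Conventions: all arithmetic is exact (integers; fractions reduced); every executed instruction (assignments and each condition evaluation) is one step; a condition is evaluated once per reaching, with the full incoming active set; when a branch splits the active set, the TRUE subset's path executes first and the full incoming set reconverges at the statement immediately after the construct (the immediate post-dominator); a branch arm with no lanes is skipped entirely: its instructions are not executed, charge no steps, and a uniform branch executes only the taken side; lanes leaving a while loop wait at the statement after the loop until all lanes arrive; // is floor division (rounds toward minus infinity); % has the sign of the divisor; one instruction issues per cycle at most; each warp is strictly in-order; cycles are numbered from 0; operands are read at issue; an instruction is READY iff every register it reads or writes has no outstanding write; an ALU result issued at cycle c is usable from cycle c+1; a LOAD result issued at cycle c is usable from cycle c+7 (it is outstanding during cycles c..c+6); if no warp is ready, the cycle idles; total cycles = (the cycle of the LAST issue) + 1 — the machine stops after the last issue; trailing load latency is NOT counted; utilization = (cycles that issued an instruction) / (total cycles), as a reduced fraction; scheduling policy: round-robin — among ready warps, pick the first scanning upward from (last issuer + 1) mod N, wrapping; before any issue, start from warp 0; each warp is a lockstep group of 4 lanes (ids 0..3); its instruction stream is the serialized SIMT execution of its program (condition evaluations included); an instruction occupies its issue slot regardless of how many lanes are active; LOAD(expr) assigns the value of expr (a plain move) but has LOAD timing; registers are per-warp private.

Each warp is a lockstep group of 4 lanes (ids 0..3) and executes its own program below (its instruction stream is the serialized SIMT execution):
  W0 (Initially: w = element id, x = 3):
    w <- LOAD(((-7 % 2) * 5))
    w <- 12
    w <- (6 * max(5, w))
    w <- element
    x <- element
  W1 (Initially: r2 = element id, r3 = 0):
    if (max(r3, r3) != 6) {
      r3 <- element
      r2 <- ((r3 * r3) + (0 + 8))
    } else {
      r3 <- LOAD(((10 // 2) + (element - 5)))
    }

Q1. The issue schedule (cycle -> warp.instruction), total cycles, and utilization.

cycle 0: W0.I0
cycle 1: W1.I0
cycle 2: W1.I1
cycle 3: W1.I2
cycle 4: idle
cycle 5: idle
cycle 6: idle
cycle 7: W0.I1
cycle 8: W0.I2
cycle 9: W0.I3
cycle 10: W0.I4

Answer: 11 cycles, utilization 8/11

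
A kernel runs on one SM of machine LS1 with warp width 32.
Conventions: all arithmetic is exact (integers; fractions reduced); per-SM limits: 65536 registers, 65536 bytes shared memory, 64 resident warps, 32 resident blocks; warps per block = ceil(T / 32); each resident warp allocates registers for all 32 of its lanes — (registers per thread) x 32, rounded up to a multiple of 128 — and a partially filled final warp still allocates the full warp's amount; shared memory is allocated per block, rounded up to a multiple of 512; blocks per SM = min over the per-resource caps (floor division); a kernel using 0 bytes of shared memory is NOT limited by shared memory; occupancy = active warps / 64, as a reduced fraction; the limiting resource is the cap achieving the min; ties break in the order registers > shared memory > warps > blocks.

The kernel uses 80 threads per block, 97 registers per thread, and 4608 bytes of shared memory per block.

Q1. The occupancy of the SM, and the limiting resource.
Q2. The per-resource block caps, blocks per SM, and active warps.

Answer: occupancy 9/32, limited by registers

registers: 6 blocks
shared memory: 14 blocks
warps: 21 blocks
blocks: 32 blocks

Answer: 6 blocks, 18 active warps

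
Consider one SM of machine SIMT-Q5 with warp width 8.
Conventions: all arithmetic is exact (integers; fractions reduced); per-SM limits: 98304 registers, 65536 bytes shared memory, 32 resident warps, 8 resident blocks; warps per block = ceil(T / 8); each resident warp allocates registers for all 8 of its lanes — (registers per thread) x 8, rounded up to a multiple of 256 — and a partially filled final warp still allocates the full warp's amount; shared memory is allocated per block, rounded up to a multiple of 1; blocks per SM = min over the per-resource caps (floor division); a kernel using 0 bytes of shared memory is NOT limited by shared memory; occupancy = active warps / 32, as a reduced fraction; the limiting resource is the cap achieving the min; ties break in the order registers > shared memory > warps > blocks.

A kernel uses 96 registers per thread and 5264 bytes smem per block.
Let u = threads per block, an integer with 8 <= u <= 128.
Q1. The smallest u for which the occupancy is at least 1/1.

Answer: u = 25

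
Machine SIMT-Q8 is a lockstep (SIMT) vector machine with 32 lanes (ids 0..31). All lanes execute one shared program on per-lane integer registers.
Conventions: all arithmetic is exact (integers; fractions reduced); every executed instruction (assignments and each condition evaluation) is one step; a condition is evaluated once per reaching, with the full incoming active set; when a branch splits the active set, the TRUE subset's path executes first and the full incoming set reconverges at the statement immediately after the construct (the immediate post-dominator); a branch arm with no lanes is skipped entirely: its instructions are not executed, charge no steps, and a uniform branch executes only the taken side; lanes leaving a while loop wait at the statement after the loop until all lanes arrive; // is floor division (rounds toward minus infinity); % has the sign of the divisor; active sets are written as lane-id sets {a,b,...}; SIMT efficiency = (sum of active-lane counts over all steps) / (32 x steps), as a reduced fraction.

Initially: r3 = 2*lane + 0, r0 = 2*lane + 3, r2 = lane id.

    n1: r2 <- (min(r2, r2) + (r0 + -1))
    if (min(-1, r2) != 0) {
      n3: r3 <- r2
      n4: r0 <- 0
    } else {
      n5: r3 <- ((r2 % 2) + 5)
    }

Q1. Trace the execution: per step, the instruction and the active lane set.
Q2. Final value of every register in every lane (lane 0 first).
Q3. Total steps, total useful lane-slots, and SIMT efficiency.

step 0: r2 <- (min(r2, r2) + (r0 + -1)) {0,1,2,3,4,5,6,7,8,9,10,11,12,13,14,15,16,17,18,19,20,21,22,23,24,25,26,27,28,29,30,31}
step 1: eval (min(-1, r2) != 0)      {0,1,2,3,4,5,6,7,8,9,10,11,12,13,14,15,16,17,18,19,20,21,22,23,24,25,26,27,28,29,30,31}
step 2: r3 <- r2                     {0,1,2,3,4,5,6,7,8,9,10,11,12,13,14,15,16,17,18,19,20,21,22,23,24,25,26,27,28,29,30,31}
step 3: r0 <- 0                      {0,1,2,3,4,5,6,7,8,9,10,11,12,13,14,15,16,17,18,19,20,21,22,23,24,25,26,27,28,29,30,31}

Answer: 4 steps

r3: 2,5,8,11,14,17,20,23,26,29,32,35,38,41,44,47,50,53,56,59,62,65,68,71,74,77,80,83,86,89,92,95
r0: 0,0,0,0,0,0,0,0,0,0,0,0,0,0,0,0,0,0,0,0,0,0,0,0,0,0,0,0,0,0,0,0
r2: 2,5,8,11,14,17,20,23,26,29,32,35,38,41,44,47,50,53,56,59,62,65,68,71,74,77,80,83,86,89,92,95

steps = 4; useful = 128; efficiency = 128/128 = 1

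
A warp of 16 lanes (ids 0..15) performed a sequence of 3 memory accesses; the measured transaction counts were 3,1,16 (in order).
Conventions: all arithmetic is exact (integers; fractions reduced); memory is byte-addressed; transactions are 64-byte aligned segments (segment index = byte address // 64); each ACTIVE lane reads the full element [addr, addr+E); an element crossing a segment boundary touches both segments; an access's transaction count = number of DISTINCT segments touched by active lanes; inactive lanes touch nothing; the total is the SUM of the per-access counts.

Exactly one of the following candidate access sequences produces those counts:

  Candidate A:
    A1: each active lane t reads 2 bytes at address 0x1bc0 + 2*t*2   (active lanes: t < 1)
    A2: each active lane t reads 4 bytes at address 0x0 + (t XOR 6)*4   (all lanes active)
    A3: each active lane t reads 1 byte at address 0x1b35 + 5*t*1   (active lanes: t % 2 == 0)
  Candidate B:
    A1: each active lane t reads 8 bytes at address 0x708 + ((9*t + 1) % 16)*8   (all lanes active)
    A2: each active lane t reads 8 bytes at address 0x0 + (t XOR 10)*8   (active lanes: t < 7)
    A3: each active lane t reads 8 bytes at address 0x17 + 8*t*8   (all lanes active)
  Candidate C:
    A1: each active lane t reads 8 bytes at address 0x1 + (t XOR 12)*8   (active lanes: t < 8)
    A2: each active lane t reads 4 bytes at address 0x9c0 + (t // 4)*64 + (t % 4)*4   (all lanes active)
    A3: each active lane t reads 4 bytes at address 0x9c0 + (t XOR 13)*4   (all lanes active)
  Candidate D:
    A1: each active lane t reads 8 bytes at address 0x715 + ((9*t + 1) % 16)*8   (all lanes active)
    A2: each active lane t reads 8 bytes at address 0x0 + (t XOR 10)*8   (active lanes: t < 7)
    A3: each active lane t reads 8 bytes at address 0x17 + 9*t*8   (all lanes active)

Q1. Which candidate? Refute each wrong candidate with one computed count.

A: A1 gives 1 transaction, not 3
C: A1 gives 2 transactions, not 3
D: A3 gives 18 transactions, not 16
B: all counts match (3,1,16)

Answer: B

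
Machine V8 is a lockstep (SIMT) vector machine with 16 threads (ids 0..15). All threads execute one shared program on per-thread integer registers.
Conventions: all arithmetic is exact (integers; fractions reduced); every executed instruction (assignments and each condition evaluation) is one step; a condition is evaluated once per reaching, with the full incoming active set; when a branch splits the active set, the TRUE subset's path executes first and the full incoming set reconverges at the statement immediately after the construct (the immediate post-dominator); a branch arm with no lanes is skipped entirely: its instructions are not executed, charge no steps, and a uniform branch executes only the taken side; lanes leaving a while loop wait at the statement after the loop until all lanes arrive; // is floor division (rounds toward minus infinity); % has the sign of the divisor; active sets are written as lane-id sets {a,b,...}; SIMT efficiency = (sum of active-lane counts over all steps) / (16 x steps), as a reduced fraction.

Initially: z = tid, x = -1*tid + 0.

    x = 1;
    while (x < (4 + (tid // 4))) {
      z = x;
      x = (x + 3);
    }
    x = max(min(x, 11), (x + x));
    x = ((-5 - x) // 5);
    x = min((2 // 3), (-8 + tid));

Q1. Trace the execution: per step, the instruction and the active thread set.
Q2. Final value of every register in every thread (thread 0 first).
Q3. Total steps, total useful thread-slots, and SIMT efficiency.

step 0: x <- 1                       {0,1,2,3,4,5,6,7,8,9,10,11,12,13,14,15}
step 1: eval (x < (4 + (tid // 4)))  {0,1,2,3,4,5,6,7,8,9,10,11,12,13,14,15}
step 2: z <- x                       {0,1,2,3,4,5,6,7,8,9,10,11,12,13,14,15}
step 3: x <- (x + 3)                 {0,1,2,3,4,5,6,7,8,9,10,11,12,13,14,15}
step 4: eval (x < (4 + (tid // 4)))  {0,1,2,3,4,5,6,7,8,9,10,11,12,13,14,15}
step 5: z <- x                       {4,5,6,7,8,9,10,11,12,13,14,15}
step 6: x <- (x + 3)                 {4,5,6,7,8,9,10,11,12,13,14,15}
step 7: eval (x < (4 + (tid // 4)))  {4,5,6,7,8,9,10,11,12,13,14,15}
step 8: x <- max(min(x, 11), (x + x)) {0,1,2,3,4,5,6,7,8,9,10,11,12,13,14,15}
step 9: x <- ((-5 - x) // 5)         {0,1,2,3,4,5,6,7,8,9,10,11,12,13,14,15}
step 10: x <- min((2 // 3), (-8 + tid)) {0,1,2,3,4,5,6,7,8,9,10,11,12,13,14,15}

Answer: 11 steps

z: 1,1,1,1,4,4,4,4,4,4,4,4,4,4,4,4
x: -8,-7,-6,-5,-4,-3,-2,-1,0,0,0,0,0,0,0,0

steps = 11; useful = 164; efficiency = 164/176 = 41/44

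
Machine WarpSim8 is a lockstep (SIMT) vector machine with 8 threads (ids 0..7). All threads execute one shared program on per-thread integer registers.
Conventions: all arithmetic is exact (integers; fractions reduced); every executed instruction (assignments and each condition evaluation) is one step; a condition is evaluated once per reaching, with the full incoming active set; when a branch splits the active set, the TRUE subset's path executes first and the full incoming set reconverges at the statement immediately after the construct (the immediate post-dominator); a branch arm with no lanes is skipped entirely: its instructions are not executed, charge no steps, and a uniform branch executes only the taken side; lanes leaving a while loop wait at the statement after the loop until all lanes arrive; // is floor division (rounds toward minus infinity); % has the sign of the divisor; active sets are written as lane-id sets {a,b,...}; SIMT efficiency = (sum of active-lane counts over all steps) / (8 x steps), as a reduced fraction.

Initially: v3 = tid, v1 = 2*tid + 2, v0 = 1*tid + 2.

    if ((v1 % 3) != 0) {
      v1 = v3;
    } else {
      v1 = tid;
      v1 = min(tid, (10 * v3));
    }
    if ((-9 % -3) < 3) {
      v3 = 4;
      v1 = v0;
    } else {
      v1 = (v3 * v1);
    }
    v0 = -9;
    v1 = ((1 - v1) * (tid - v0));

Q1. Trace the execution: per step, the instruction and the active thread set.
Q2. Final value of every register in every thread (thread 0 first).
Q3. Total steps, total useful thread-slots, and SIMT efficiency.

step 0: eval ((v1 % 3) != 0)         {0,1,2,3,4,5,6,7}
step 1: v1 <- v3                     {0,1,3,4,6,7}
step 2: v1 <- tid                    {2,5}
step 3: v1 <- min(tid, (10 * v3))    {2,5}
step 4: eval ((-9 % -3) < 3)         {0,1,2,3,4,5,6,7}
step 5: v3 <- 4                      {0,1,2,3,4,5,6,7}
step 6: v1 <- v0                     {0,1,2,3,4,5,6,7}
step 7: v0 <- -9                     {0,1,2,3,4,5,6,7}
step 8: v1 <- ((1 - v1) * (tid - v0)) {0,1,2,3,4,5,6,7}

Answer: 9 steps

v3: 4,4,4,4,4,4,4,4
v1: -9,-20,-33,-48,-65,-84,-105,-128
v0: -9,-9,-9,-9,-9,-9,-9,-9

steps = 9; useful = 58; efficiency = 58/72 = 29/36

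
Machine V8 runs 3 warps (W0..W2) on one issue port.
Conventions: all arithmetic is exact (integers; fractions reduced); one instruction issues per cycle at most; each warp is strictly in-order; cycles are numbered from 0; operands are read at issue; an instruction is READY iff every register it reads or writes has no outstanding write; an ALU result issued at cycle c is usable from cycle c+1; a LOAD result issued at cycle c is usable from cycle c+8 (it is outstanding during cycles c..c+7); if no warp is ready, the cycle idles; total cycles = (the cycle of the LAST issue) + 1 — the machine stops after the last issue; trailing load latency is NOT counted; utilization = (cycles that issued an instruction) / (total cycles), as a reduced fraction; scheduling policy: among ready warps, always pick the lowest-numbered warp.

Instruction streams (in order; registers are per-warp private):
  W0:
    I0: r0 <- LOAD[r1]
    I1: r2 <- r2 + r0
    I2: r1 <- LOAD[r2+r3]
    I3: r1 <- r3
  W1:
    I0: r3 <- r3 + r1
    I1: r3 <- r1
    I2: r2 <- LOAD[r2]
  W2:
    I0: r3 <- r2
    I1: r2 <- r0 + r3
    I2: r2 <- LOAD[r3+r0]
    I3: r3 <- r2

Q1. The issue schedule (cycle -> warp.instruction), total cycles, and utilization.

cycle 0: W0.I0
cycle 1: W1.I0
cycle 2: W1.I1
cycle 3: W1.I2
cycle 4: W2.I0
cycle 5: W2.I1
cycle 6: W2.I2
cycle 7: idle
cycle 8: W0.I1
cycle 9: W0.I2
cycle 10: idle
cycle 11: idle
cycle 12: idle
cycle 13: idle
cycle 14: W2.I3
cycle 15: idle
cycle 16: idle
cycle 17: W0.I3

Answer: 18 cycles, utilization 11/18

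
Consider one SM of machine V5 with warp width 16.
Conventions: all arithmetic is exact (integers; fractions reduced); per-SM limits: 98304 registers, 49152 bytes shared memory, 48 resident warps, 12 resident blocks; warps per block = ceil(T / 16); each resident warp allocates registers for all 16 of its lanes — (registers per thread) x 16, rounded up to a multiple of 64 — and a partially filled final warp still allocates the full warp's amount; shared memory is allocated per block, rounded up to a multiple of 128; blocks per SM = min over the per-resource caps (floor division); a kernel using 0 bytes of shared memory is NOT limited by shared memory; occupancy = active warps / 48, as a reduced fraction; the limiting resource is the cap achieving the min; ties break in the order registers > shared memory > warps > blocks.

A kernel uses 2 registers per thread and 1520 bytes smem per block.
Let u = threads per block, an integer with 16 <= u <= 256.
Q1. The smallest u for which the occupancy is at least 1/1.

Answer: u = 49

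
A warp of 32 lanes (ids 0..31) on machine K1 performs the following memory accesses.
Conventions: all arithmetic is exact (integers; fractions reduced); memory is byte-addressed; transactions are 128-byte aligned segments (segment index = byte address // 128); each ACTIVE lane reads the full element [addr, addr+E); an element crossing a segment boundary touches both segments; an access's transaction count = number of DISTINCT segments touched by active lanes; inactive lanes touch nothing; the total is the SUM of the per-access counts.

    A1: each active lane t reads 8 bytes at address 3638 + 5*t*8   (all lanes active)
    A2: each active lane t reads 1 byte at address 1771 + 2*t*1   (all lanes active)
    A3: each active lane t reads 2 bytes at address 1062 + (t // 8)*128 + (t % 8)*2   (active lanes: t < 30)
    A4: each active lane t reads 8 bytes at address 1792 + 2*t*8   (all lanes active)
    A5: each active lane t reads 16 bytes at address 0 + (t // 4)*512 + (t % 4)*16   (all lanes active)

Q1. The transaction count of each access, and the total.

A1: 11 transactions
A2: 2 transactions
A3: 4 transactions
A4: 4 transactions
A5: 8 transactions

Answer: 11,2,4,4,8; total 29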